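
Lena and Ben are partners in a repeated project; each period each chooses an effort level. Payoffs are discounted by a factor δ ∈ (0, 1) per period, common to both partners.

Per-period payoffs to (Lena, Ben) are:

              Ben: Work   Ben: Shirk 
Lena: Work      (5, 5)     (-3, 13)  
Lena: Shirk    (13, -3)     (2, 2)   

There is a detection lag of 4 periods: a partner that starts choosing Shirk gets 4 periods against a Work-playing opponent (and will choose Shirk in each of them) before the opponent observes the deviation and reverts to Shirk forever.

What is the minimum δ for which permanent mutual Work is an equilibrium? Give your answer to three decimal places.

The best deviation is to choose Shirk for all 4 undetected periods, earning 13 each, then 2 forever once detected.
Deviation value: 13(1−δ^4)/(1−δ) + 2δ^4/(1−δ); cooperation value: 5/(1−δ).
IC: 5 ≥ 13(1−δ^4) + 2δ^4 = 13 − 11δ^4.
So δ^4 ≥ 8/11, giving δ ≥ (8/11)^(1/4) ≈ 0.923.

0.923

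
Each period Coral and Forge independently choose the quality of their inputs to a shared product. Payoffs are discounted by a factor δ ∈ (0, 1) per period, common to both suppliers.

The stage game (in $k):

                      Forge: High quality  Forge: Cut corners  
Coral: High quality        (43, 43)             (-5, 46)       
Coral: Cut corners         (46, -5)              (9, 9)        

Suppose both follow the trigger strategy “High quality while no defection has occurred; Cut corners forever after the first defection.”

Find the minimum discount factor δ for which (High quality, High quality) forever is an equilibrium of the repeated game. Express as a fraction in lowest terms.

3/37

Under grim trigger the critical discount factor is (T−C)/(T−P) with T = 46, C = 43, P = 9.
δ* = (46−43)/(46−9) = 3/37.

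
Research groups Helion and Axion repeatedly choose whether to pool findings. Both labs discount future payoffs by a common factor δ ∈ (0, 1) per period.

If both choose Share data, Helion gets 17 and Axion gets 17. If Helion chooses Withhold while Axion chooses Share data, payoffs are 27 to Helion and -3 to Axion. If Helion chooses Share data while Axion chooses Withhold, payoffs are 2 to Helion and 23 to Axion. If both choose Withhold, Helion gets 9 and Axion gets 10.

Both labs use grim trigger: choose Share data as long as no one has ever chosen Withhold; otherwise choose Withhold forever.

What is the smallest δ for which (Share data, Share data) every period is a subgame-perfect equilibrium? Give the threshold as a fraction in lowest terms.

Helion: cooperation gives 17 each period; deviation gives 27 once then 9 forever.
  17/(1−δ) ≥ 27 + 9δ/(1−δ) ⇒ δ ≥ 10/18 = 5/9.
Axion: cooperation gives 17 each period; deviation gives 23 once then 10 forever.
  δ ≥ 6/13.
Both must hold, so the binding constraint is Helion's: δ ≥ 5/9.

5/9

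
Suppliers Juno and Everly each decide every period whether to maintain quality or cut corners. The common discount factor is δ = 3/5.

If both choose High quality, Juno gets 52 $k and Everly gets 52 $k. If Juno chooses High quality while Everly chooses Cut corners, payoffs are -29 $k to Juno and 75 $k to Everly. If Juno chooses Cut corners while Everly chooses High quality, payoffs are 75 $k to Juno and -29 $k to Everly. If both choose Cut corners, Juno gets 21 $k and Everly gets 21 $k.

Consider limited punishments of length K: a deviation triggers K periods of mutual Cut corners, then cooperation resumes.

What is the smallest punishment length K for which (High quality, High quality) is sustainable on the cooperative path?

No profitable deviation requires (52−21)(δ+…+δ^K) ≥ 75−52, i.e. δ+…+δ^K ≥ 23/31 ≈ 0.7419.
With δ = 3/5, the partial sums are K=1: 0.6000, K=2: 0.9600.
K = 2 is the first length at which the sum reaches 0.7419.

2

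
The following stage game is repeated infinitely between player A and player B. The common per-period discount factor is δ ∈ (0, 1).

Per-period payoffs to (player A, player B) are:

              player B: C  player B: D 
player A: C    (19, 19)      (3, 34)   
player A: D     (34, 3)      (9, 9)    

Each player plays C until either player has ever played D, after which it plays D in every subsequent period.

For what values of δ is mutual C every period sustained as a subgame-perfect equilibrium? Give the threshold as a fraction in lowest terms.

3/5

One-period gain from deviating is 34 − 19 = 15. The loss is 19 − 9 = 10 in every subsequent period, with present value 10·δ/(1−δ).
Deviation is unprofitable when 10·δ/(1−δ) ≥ 15, i.e. δ/(1−δ) ≥ 3/2.
Equivalently δ ≥ 15/(15+10) = 3/5.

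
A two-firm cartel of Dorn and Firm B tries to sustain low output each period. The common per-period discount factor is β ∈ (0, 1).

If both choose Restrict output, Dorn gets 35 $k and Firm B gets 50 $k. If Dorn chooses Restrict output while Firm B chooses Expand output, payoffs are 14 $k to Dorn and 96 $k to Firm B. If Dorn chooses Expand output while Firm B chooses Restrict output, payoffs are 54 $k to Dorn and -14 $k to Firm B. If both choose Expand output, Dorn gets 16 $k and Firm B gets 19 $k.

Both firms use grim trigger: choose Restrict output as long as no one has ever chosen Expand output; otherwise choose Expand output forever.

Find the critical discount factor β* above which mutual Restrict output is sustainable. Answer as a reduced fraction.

Dorn: cooperation gives 35 each period; deviation gives 54 once then 16 forever.
  35/(1−β) ≥ 54 + 16β/(1−β) ⇒ β ≥ 19/38 = 1/2.
Firm B: cooperation gives 50 each period; deviation gives 96 once then 19 forever.
  β ≥ 46/77.
Both must hold, so the binding constraint is Firm B's: β ≥ 46/77.

46/77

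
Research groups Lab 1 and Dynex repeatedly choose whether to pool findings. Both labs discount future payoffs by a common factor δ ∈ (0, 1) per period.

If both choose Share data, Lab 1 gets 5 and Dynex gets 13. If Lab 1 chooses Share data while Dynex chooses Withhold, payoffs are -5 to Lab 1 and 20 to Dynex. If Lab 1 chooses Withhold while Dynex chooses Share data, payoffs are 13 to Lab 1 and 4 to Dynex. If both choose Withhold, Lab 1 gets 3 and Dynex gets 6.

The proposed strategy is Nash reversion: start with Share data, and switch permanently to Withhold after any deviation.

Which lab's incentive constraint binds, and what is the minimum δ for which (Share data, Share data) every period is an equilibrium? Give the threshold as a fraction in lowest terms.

Lab 1's threshold: (13−5)/(13−3) = 4/5.
Dynex's threshold: (20−13)/(20−6) = 1/2.
4/5 > 1/2, so Lab 1 binds and δ* = 4/5.

Lab 1; δ ≥ 4/5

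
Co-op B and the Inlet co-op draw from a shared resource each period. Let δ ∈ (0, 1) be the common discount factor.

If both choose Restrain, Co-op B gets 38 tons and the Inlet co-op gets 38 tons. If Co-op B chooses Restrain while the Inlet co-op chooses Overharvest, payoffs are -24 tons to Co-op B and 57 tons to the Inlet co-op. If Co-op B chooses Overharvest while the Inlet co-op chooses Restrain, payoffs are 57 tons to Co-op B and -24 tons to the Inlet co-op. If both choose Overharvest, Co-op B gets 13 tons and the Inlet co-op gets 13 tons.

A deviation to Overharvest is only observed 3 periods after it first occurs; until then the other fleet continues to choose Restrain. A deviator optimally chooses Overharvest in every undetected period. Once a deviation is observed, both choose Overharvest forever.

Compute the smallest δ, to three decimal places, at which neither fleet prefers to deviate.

0.756

Deviating for the 3 undetected periods gains 57−38 = 19 per period over cooperation, then loses 38−13 = 25 per period forever once punishment starts.
Gain: 19(1 + δ + … + δ^2); loss: 25·δ^3/(1−δ).
No profitable deviation ⇔ 19(1−δ^3) ≤ 25·δ^3, i.e. δ^3 ≥ 19/(19+25) = 19/44.
Hence δ ≥ (19/44)^(1/3) ≈ 0.756.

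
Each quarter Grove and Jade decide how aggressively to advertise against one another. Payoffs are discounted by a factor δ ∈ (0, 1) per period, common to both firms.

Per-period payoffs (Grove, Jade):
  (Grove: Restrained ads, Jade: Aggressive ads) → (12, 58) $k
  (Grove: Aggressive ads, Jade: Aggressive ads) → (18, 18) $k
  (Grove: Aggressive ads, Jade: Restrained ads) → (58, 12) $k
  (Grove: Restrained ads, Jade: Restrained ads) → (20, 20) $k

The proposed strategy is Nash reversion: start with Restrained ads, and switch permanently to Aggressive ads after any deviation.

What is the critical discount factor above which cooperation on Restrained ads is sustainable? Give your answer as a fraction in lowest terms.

20/(1−δ) ≥ 58 + 18δ/(1−δ)
20 ≥ 58 − 40δ
δ ≥ 38/40 = 19/20.

19/20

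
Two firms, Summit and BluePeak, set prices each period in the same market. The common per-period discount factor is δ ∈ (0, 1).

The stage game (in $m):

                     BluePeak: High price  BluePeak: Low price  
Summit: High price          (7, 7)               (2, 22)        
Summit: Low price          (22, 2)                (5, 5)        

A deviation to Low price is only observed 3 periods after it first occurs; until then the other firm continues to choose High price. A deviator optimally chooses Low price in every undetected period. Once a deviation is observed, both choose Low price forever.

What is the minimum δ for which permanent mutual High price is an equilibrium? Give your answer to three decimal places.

0.959

A deviator earns 22 for 3 periods, then 5 forever; cooperating earns 7 forever. Multiplying the IC by (1−δ):
7 ≥ 22(1−δ^3) + 5δ^3, so 17·δ^3 ≥ 15 and δ^3 ≥ 15/17.
δ ≥ (15/17)^(1/3) ≈ 0.959.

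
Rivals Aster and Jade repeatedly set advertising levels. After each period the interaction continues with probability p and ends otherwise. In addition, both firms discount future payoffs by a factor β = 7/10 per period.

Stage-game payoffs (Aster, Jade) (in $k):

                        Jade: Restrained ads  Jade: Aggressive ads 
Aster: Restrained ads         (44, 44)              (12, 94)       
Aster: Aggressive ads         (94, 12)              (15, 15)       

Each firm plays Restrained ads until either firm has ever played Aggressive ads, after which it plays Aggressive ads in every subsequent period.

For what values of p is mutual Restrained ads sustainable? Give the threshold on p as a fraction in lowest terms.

500/553

With continuation probability p and discount β, the effective per-period discount factor is βp.
Grim-trigger IC: βp ≥ (94−44)/(94−15) = 50/79.
So p ≥ (50/79)/(7/10) = 500/553.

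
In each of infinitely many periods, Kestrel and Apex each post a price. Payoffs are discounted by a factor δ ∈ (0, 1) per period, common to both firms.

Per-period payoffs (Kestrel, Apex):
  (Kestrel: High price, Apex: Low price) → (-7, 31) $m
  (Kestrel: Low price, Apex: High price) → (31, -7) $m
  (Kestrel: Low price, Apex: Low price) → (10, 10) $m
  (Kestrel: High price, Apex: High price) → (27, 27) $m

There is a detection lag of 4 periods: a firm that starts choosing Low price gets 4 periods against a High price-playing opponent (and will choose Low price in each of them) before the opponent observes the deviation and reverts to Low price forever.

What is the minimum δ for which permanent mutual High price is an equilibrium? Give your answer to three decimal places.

0.661

The best deviation is to choose Low price for all 4 undetected periods, earning 31 each, then 10 forever once detected.
Deviation value: 31(1−δ^4)/(1−δ) + 10δ^4/(1−δ); cooperation value: 27/(1−δ).
IC: 27 ≥ 31(1−δ^4) + 10δ^4 = 31 − 21δ^4.
So δ^4 ≥ 4/21, giving δ ≥ (4/21)^(1/4) ≈ 0.661.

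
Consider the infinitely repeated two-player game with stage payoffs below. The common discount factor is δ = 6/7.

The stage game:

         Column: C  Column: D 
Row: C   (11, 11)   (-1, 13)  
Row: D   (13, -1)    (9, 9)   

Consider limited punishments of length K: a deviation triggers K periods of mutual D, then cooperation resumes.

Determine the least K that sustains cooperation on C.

2

IC: δ(1−δ^K)/(1−δ) ≥ (13−11)/(11−9) = 1.
With δ = 6/7: need 1 − δ^K ≥ 1·(1−6/7)/(6/7), i.e. δ^K ≤ 0.8333.
Since (6/7)^1 = 0.8571 and (6/7)^2 = 0.7347, the smallest such K is 2.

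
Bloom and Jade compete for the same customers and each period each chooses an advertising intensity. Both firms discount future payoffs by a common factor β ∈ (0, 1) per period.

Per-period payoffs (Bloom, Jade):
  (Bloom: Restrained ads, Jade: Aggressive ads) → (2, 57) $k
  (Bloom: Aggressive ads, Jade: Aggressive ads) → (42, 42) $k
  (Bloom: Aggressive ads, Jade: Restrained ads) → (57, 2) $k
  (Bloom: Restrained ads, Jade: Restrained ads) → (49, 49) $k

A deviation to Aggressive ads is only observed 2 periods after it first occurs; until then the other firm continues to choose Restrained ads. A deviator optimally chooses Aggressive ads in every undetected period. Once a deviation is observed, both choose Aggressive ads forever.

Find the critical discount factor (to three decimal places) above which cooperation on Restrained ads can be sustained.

0.730

The best deviation is to choose Aggressive ads for all 2 undetected periods, earning 57 each, then 42 forever once detected.
Deviation value: 57(1−β^2)/(1−β) + 42β^2/(1−β); cooperation value: 49/(1−β).
IC: 49 ≥ 57(1−β^2) + 42β^2 = 57 − 15β^2.
So β^2 ≥ 8/15, giving β ≥ (8/15)^(1/2) ≈ 0.730.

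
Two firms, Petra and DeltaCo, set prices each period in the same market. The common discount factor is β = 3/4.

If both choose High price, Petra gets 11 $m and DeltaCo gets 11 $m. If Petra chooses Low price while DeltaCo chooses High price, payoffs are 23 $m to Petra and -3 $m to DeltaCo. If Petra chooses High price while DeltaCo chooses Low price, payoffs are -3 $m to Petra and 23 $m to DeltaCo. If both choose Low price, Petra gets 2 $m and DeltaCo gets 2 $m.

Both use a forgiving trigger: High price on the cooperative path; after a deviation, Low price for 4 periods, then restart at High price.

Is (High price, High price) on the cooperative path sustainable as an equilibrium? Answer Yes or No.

Yes

Comparing payoff streams over the 5 periods until play realigns: cooperate → 11(1+β+…+β^4); deviate → 23 + 2(β+…+β^4).
Cooperation is sustained iff (11−2)(β+…+β^4) ≥ 23−11.
β+…+β^4 = 3/4·(1−(3/4)^4)/(1−3/4) = 2.0508, and (23−11)/(11−2) = 1.3333.
2.0508 ≥ 1.3333, so cooperation is sustainable.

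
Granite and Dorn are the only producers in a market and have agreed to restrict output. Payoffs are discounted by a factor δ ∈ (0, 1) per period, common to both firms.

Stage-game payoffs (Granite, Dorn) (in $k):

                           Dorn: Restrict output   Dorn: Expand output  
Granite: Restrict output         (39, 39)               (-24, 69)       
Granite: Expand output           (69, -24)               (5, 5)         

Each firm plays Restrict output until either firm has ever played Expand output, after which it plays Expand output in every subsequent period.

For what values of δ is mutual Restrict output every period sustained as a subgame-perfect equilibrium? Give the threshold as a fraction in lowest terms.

Under grim trigger the critical discount factor is (T−C)/(T−P) with T = 69, C = 39, P = 5.
δ* = (69−39)/(69−5) = 30/64 = 15/32.

15/32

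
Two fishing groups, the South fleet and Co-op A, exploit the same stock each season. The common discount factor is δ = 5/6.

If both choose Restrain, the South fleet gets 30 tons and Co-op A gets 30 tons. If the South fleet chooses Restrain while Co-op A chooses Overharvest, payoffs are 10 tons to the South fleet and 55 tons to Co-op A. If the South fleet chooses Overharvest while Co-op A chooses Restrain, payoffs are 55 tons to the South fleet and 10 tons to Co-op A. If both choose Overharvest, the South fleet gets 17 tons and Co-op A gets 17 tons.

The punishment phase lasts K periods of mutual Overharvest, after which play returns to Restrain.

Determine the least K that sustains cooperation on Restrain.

3

No profitable deviation requires (30−17)(δ+…+δ^K) ≥ 55−30, i.e. δ+…+δ^K ≥ 25/13 ≈ 1.9231.
With δ = 5/6, the partial sums are K=1: 0.8333, K=2: 1.5278, K=3: 2.1065.
K = 3 is the first length at which the sum reaches 1.9231.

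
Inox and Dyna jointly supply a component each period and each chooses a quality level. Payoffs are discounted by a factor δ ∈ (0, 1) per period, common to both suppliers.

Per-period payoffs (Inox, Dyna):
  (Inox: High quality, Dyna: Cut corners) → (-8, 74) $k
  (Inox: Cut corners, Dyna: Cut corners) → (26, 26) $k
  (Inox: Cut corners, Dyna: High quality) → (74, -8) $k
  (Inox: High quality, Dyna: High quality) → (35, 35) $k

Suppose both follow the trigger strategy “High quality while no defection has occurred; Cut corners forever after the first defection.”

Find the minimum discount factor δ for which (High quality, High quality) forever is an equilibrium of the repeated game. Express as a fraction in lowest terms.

13/16

Under grim trigger the critical discount factor is (T−C)/(T−P) with T = 74, C = 35, P = 26.
δ* = (74−35)/(74−26) = 39/48 = 13/16.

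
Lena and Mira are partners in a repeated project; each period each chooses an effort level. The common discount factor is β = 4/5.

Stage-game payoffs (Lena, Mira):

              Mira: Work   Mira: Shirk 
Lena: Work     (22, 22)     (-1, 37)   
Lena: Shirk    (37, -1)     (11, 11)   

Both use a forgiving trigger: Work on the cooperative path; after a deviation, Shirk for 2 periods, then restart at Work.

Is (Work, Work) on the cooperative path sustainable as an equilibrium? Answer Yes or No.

IC: β+…+β^2 ≥ (37−22)/(22−11) = 15/11.
At β = 4/5: partial sum = 1.4400 ≥ 1.3636. Cooperation sustainable.

Yes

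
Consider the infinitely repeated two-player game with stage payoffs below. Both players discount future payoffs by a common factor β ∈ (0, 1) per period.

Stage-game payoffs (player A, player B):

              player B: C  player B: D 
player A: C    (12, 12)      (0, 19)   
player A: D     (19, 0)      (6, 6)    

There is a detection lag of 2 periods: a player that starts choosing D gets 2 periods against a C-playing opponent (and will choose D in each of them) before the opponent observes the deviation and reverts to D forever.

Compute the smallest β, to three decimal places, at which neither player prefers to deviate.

0.734

Deviating for the 2 undetected periods gains 19−12 = 7 per period over cooperation, then loses 12−6 = 6 per period forever once punishment starts.
Gain: 7(1 + β + … + β^1); loss: 6·β^2/(1−β).
No profitable deviation ⇔ 7(1−β^2) ≤ 6·β^2, i.e. β^2 ≥ 7/(7+6) = 7/13.
Hence β ≥ (7/13)^(1/2) ≈ 0.734.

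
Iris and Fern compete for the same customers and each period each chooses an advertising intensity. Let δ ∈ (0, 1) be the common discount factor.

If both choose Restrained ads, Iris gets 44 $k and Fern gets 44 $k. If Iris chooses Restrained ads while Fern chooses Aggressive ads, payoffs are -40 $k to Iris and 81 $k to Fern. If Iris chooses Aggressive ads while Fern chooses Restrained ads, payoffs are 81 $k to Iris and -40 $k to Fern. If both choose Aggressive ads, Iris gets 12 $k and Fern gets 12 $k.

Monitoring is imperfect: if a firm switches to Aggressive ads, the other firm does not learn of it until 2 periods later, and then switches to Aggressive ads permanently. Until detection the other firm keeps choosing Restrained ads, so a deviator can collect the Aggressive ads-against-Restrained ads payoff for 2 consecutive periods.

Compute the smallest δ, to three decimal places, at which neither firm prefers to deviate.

A deviator earns 81 for 2 periods, then 12 forever; cooperating earns 44 forever. Multiplying the IC by (1−δ):
44 ≥ 81(1−δ^2) + 12δ^2, so 69·δ^2 ≥ 37 and δ^2 ≥ 37/69.
δ ≥ (37/69)^(1/2) ≈ 0.732.

0.732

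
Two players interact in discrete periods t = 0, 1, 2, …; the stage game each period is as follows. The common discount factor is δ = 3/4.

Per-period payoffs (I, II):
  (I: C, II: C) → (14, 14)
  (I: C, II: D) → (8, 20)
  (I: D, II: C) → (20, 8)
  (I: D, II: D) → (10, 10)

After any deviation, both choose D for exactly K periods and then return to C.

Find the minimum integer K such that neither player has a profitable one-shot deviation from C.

3

No profitable deviation requires (14−10)(δ+…+δ^K) ≥ 20−14, i.e. δ+…+δ^K ≥ 3/2 ≈ 1.5000.
With δ = 3/4, the partial sums are K=1: 0.7500, K=2: 1.3125, K=3: 1.7344.
K = 3 is the first length at which the sum reaches 1.5000.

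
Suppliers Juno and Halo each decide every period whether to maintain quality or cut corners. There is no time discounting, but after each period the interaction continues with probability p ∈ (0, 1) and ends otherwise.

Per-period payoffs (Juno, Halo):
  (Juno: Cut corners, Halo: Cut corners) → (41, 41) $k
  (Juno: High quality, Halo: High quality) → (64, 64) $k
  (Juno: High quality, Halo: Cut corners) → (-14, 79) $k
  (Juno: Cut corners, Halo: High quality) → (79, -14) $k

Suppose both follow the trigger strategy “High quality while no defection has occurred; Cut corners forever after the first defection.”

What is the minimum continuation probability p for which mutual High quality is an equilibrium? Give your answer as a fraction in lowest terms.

15/38

With no time discounting, the continuation probability p plays the role of the discount factor.
Grim-trigger IC: 64/(1−p) ≥ 79 + 41p/(1−p) ⇒ p ≥ (79−64)/(79−41) = 15/38.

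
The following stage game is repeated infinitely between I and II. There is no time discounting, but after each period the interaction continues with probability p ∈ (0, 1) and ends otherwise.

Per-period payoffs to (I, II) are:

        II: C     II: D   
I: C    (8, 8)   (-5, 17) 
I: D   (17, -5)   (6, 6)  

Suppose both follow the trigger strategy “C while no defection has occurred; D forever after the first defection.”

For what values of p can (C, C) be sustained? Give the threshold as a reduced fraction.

9/11

With no time discounting, the continuation probability p plays the role of the discount factor.
Grim-trigger IC: 8/(1−p) ≥ 17 + 6p/(1−p) ⇒ p ≥ (17−8)/(17−6) = 9/11.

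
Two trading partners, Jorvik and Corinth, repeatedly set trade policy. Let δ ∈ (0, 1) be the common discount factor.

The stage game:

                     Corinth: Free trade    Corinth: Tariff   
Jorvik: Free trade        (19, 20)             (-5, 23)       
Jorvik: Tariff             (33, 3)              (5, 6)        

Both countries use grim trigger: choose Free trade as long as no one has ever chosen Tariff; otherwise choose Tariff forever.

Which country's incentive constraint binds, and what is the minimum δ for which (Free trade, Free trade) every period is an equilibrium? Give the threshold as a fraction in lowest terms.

Jorvik's threshold: (33−19)/(33−5) = 1/2.
Corinth's threshold: (23−20)/(23−6) = 3/17.
1/2 > 3/17, so Jorvik binds and δ* = 1/2.

Jorvik; δ ≥ 1/2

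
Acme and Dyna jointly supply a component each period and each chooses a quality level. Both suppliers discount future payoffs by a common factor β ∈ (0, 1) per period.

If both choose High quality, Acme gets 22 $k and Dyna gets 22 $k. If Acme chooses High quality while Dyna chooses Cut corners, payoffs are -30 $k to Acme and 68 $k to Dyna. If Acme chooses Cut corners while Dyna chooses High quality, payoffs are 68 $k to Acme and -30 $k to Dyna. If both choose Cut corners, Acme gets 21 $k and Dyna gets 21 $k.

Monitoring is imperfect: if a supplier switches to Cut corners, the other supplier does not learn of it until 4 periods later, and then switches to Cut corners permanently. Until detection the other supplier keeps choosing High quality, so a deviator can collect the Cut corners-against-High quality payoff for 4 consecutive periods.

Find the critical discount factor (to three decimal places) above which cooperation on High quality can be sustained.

Deviating for the 4 undetected periods gains 68−22 = 46 per period over cooperation, then loses 22−21 = 1 per period forever once punishment starts.
Gain: 46(1 + β + … + β^3); loss: 1·β^4/(1−β).
No profitable deviation ⇔ 46(1−β^4) ≤ 1·β^4, i.e. β^4 ≥ 46/(46+1) = 46/47.
Hence β ≥ (46/47)^(1/4) ≈ 0.995.

0.995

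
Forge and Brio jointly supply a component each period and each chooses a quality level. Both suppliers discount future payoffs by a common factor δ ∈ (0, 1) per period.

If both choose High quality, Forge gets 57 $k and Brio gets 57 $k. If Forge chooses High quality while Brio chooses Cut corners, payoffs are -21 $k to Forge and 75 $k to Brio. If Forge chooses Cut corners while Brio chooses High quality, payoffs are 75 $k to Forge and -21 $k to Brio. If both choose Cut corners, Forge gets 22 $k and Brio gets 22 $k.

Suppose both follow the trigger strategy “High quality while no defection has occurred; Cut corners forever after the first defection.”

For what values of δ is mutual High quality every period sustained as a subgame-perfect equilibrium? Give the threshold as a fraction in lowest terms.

One-period gain from deviating is 75 − 57 = 18. The loss is 57 − 22 = 35 in every subsequent period, with present value 35·δ/(1−δ).
Deviation is unprofitable when 35·δ/(1−δ) ≥ 18, i.e. δ/(1−δ) ≥ 18/35.
Equivalently δ ≥ 18/(18+35) = 18/53.

18/53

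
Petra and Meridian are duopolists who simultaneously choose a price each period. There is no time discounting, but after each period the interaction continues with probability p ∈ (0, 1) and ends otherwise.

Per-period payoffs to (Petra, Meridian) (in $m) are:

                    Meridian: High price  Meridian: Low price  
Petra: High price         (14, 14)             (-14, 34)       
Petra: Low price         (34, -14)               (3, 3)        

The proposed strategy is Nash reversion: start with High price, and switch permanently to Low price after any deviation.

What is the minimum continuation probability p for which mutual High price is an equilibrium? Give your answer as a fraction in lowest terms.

20/31

With no time discounting, the continuation probability p plays the role of the discount factor.
Grim-trigger IC: 14/(1−p) ≥ 34 + 3p/(1−p) ⇒ p ≥ (34−14)/(34−3) = 20/31.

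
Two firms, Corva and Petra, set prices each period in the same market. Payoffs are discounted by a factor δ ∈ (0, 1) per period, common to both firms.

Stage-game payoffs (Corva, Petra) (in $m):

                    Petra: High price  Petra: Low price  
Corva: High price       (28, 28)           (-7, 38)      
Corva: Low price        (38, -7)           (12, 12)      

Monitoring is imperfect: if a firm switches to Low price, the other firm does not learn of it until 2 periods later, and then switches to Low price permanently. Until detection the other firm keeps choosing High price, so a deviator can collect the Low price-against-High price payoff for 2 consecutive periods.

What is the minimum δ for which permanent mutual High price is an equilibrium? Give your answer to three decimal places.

0.620

The best deviation is to choose Low price for all 2 undetected periods, earning 38 each, then 12 forever once detected.
Deviation value: 38(1−δ^2)/(1−δ) + 12δ^2/(1−δ); cooperation value: 28/(1−δ).
IC: 28 ≥ 38(1−δ^2) + 12δ^2 = 38 − 26δ^2.
So δ^2 ≥ 10/26 = 5/13, giving δ ≥ (5/13)^(1/2) ≈ 0.620.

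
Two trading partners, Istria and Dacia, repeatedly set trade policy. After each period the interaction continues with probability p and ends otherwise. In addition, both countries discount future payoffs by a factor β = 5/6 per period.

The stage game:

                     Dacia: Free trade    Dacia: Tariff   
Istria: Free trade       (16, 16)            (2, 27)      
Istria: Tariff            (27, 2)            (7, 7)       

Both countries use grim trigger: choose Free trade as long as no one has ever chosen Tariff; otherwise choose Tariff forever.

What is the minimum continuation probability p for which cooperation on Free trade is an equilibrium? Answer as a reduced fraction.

With continuation probability p and discount β, the effective per-period discount factor is βp.
Grim-trigger IC: βp ≥ (27−16)/(27−7) = 11/20.
So p ≥ (11/20)/(5/6) = 33/50.

33/50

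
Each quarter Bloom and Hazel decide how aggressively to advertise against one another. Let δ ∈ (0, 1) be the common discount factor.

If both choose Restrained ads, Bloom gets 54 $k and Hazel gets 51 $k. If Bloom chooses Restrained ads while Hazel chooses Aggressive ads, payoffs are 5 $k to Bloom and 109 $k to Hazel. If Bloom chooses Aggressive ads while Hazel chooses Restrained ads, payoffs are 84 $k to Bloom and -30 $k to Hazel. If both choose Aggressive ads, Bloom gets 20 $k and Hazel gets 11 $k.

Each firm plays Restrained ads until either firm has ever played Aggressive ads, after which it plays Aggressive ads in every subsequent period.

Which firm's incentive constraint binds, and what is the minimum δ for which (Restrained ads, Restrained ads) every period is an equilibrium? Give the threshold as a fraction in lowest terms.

Bloom: cooperation gives 54 each period; deviation gives 84 once then 20 forever.
  54/(1−δ) ≥ 84 + 20δ/(1−δ) ⇒ δ ≥ 30/64 = 15/32.
Hazel: cooperation gives 51 each period; deviation gives 109 once then 11 forever.
  δ ≥ 58/98 = 29/49.
Both must hold, so the binding constraint is Hazel's: δ ≥ 29/49.

Hazel; δ ≥ 29/49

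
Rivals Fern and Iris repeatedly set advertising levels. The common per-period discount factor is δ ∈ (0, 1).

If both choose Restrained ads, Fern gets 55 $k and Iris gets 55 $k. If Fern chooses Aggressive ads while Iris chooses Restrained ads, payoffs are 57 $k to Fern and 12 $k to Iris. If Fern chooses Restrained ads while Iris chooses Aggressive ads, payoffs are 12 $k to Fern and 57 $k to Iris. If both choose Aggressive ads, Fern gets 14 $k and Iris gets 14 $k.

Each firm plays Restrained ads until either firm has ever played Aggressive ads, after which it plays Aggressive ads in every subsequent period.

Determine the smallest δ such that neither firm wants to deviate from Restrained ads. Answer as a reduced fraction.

2/43

55/(1−δ) ≥ 57 + 14δ/(1−δ)
55 ≥ 57 − 43δ
δ ≥ 2/43.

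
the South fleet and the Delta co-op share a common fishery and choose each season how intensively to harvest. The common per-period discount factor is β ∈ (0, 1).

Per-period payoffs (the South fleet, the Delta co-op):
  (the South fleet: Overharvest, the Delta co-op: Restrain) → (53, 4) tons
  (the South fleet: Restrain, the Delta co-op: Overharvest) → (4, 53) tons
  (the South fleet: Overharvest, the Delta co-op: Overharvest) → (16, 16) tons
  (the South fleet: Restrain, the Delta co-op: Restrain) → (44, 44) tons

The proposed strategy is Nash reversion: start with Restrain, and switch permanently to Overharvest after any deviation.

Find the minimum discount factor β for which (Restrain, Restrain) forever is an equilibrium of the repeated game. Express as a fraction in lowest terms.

9/37

One-period gain from deviating is 53 − 44 = 9. The loss is 44 − 16 = 28 in every subsequent period, with present value 28·β/(1−β).
Deviation is unprofitable when 28·β/(1−β) ≥ 9, i.e. β/(1−β) ≥ 9/28.
Equivalently β ≥ 9/(9+28) = 9/37.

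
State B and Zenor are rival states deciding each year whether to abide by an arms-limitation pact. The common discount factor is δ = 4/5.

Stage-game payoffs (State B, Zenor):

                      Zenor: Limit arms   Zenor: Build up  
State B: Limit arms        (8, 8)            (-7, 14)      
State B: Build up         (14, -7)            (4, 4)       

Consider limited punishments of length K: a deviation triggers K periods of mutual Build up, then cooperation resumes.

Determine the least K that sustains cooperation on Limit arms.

No profitable deviation requires (8−4)(δ+…+δ^K) ≥ 14−8, i.e. δ+…+δ^K ≥ 3/2 ≈ 1.5000.
With δ = 4/5, the partial sums are K=1: 0.8000, K=2: 1.4400, K=3: 1.9520.
K = 3 is the first length at which the sum reaches 1.5000.

3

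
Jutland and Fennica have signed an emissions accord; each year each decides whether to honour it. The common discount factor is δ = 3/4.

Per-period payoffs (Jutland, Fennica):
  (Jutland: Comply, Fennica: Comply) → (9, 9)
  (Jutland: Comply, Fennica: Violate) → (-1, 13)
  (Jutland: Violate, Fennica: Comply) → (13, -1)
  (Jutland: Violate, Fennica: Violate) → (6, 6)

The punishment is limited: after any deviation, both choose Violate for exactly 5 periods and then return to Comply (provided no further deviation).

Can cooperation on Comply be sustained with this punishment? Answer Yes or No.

IC: δ+…+δ^5 ≥ (13−9)/(9−6) = 4/3.
At δ = 3/4: partial sum = 2.2881 ≥ 1.3333. Cooperation sustainable.

Yes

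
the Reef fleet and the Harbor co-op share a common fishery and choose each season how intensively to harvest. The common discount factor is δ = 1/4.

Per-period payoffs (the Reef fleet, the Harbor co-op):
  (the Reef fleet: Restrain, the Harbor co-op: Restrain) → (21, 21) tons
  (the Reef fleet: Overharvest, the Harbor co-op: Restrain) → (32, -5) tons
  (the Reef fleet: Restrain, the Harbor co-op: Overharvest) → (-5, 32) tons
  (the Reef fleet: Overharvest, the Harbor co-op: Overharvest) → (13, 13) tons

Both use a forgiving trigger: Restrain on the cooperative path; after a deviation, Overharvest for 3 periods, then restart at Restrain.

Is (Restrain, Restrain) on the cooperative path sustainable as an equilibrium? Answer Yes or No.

Comparing payoff streams over the 4 periods until play realigns: cooperate → 21(1+δ+…+δ^3); deviate → 32 + 13(δ+…+δ^3).
Cooperation is sustained iff (21−13)(δ+…+δ^3) ≥ 32−21.
δ+…+δ^3 = 1/4·(1−(1/4)^3)/(1−1/4) = 0.3281, and (32−21)/(21−13) = 1.3750.
0.3281 < 1.3750, so cooperation is not sustainable.

No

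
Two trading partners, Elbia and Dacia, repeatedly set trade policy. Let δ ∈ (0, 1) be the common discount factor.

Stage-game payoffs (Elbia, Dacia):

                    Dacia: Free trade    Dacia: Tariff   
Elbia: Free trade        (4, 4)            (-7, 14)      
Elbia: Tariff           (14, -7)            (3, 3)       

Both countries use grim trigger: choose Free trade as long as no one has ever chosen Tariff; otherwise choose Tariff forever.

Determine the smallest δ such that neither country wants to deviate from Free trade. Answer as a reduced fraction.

Cooperation forever yields 4 each period: 4/(1−δ).
Deviating yields 14 once, then 3 forever: 14 + 3δ/(1−δ).
No profitable deviation requires 4/(1−δ) ≥ 14 + 3δ/(1−δ).
Multiplying by (1−δ): 4 ≥ 14(1−δ) + 3δ = 14 − 11δ.
So 11δ ≥ 10, i.e. δ ≥ 10/11.

10/11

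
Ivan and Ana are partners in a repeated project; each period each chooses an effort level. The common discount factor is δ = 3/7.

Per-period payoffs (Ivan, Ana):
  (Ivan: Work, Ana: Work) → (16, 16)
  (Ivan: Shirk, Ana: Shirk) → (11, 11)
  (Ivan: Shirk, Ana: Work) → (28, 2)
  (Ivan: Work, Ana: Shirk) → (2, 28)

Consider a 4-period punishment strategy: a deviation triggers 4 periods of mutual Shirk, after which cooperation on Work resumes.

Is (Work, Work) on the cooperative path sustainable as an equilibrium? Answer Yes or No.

No

Comparing payoff streams over the 5 periods until play realigns: cooperate → 16(1+δ+…+δ^4); deviate → 28 + 11(δ+…+δ^4).
Cooperation is sustained iff (16−11)(δ+…+δ^4) ≥ 28−16.
δ+…+δ^4 = 3/7·(1−(3/7)^4)/(1−3/7) = 0.7247, and (28−16)/(16−11) = 2.4000.
0.7247 < 2.4000, so cooperation is not sustainable.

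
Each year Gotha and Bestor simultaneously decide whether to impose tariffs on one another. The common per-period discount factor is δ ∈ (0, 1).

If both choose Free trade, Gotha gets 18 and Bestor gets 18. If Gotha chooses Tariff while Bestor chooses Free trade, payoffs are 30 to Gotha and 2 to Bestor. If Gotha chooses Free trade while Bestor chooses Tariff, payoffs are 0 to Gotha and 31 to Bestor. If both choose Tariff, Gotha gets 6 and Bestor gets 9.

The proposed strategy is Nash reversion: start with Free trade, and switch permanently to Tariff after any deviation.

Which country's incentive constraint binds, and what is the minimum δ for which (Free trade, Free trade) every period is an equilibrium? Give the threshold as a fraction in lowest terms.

Gotha: cooperation gives 18 each period; deviation gives 30 once then 6 forever.
  18/(1−δ) ≥ 30 + 6δ/(1−δ) ⇒ δ ≥ 12/24 = 1/2.
Bestor: cooperation gives 18 each period; deviation gives 31 once then 9 forever.
  δ ≥ 13/22.
Both must hold, so the binding constraint is Bestor's: δ ≥ 13/22.

Bestor; δ ≥ 13/22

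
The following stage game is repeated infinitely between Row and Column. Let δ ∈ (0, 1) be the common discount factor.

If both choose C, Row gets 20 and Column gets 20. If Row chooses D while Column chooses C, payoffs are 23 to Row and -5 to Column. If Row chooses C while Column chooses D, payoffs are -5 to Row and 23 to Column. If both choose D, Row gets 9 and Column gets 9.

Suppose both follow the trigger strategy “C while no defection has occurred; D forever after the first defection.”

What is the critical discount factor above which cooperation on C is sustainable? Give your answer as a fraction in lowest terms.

3/14

20/(1−δ) ≥ 23 + 9δ/(1−δ)
20 ≥ 23 − 14δ
δ ≥ 3/14.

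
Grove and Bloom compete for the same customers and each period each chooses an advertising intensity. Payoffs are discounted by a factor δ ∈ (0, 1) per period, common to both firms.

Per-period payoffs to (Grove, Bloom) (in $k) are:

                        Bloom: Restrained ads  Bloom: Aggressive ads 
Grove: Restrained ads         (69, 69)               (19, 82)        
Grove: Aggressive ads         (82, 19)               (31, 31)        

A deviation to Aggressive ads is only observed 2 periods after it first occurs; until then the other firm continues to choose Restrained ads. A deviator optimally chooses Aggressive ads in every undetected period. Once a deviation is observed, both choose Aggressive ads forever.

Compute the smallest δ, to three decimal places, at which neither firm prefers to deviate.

Deviating for the 2 undetected periods gains 82−69 = 13 per period over cooperation, then loses 69−31 = 38 per period forever once punishment starts.
Gain: 13(1 + δ + … + δ^1); loss: 38·δ^2/(1−δ).
No profitable deviation ⇔ 13(1−δ^2) ≤ 38·δ^2, i.e. δ^2 ≥ 13/(13+38) = 13/51.
Hence δ ≥ (13/51)^(1/2) ≈ 0.505.

0.505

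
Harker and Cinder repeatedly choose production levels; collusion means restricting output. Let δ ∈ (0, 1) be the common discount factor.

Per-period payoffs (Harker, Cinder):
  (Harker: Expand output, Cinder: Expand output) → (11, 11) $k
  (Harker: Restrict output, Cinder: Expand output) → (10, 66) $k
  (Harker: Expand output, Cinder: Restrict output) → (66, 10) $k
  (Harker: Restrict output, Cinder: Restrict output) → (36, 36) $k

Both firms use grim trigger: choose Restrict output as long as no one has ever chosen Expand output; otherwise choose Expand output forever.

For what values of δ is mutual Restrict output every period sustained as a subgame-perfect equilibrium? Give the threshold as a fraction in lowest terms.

6/11

36/(1−δ) ≥ 66 + 11δ/(1−δ)
36 ≥ 66 − 55δ
δ ≥ 30/55 = 6/11.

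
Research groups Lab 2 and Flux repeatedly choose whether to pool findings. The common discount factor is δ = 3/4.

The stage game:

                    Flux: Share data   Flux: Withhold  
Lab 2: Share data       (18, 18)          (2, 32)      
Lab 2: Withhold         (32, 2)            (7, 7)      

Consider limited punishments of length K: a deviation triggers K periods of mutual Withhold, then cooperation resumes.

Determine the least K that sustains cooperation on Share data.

2

IC: δ(1−δ^K)/(1−δ) ≥ (32−18)/(18−7) = 14/11.
With δ = 3/4: need 1 − δ^K ≥ 14/11·(1−3/4)/(3/4), i.e. δ^K ≤ 0.5758.
Since (3/4)^1 = 0.7500 and (3/4)^2 = 0.5625, the smallest such K is 2.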